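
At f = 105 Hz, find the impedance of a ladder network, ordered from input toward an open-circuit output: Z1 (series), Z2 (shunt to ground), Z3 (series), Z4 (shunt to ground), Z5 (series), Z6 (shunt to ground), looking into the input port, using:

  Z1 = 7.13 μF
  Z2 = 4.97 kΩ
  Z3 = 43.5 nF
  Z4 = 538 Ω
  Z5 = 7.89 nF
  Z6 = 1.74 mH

Step 1 — Angular frequency: ω = 2π·f = 2π·105 = 659.7 rad/s.
Step 2 — Component impedances:
  Z1: Z = 1/(jωC) = -j/(ω·C) = 0 - j212.6 Ω
  Z2: Z = R = 4970 Ω
  Z3: Z = 1/(jωC) = -j/(ω·C) = 0 - j3.485e+04 Ω
  Z4: Z = R = 538 Ω
  Z5: Z = 1/(jωC) = -j/(ω·C) = 0 - j1.921e+05 Ω
  Z6: Z = jωL = j·659.7·0.00174 = 0 + j1.148 Ω
Step 3 — Ladder network (open output): work backward from the far end, alternating series and parallel combinations. Z_in = 4861 - j904.2 Ω = 4944∠-10.5° Ω.

Z = 4861 - j904.2 Ω = 4944∠-10.5° Ω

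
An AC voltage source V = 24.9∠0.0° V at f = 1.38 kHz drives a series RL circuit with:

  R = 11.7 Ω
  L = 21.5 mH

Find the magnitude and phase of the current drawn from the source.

Step 1 — Angular frequency: ω = 2π·f = 2π·1380 = 8671 rad/s.
Step 2 — Component impedances:
  R: Z = R = 11.7 Ω
  L: Z = jωL = j·8671·0.0215 = 0 + j186.4 Ω
Step 3 — Series combination: Z_total = R + L = 11.7 + j186.4 Ω = 186.8∠86.4° Ω.
Step 4 — Source phasor: V = 24.9∠0.0° V = 24.9 V.
Step 5 — Ohm's law: I = V / Z_total = (24.9) / (11.7 + j186.4) = 0.00835 - j0.133 A.
Step 6 — Convert to polar: |I| = 0.1333 A, ∠I = -86.4°.

I = 0.1333∠-86.4° A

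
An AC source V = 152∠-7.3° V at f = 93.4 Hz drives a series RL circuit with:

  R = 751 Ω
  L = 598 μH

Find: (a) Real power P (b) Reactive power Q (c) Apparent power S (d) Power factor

Step 1 — Angular frequency: ω = 2π·f = 2π·93.4 = 586.8 rad/s.
Step 2 — Component impedances:
  R: Z = R = 751 Ω
  L: Z = jωL = j·586.8·0.000598 = 0 + j0.3509 Ω
Step 3 — Series combination: Z_total = R + L = 751 + j0.3509 Ω = 751∠0.0° Ω.
Step 4 — Source phasor: V = 152∠-7.3° V = 150.8 - j19.31 V.
Step 5 — Current: I = V / Z = 0.2007 - j0.02581 A = 0.2024∠-7.3° A.
Step 6 — Complex power: S = V·I* = 30.76 + j0.01438 VA.
Step 7 — Real power: P = Re(S) = 30.76 W.
Step 8 — Reactive power: Q = Im(S) = 0.01438 VAR.
Step 9 — Apparent power: |S| = 30.76 VA.
Step 10 — Power factor: PF = P/|S| = 1 (lagging).

(a) P = 30.76 W  (b) Q = 0.01438 VAR  (c) S = 30.76 VA  (d) PF = 1 (lagging)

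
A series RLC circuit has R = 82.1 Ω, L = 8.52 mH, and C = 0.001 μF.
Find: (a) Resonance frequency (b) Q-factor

Step 1 — Resonance condition Im(Z)=0 gives ω₀ = 1/√(LC).
Step 2 — ω₀ = 1/√(0.00852·1e-09) = 3.426e+05 rad/s.
Step 3 — f₀ = ω₀/(2π) = 5.453e+04 Hz.
Step 4 — Series Q: Q = ω₀L/R = 3.426e+05·0.00852/82.1 = 35.55.

(a) f₀ = 5.453e+04 Hz  (b) Q = 35.55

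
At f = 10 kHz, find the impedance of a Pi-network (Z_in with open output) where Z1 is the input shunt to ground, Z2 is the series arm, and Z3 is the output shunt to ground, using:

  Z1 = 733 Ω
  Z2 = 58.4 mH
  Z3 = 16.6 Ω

Step 1 — Angular frequency: ω = 2π·f = 2π·1e+04 = 6.283e+04 rad/s.
Step 2 — Component impedances:
  Z1: Z = R = 733 Ω
  Z2: Z = jωL = j·6.283e+04·0.0584 = 0 + j3669 Ω
  Z3: Z = R = 16.6 Ω
Step 3 — With open output, the series arm Z2 and the output shunt Z3 appear in series to ground: Z2 + Z3 = 16.6 + j3669 Ω.
Step 4 — Parallel with input shunt Z1: Z_in = Z1 || (Z2 + Z3) = 704.3 + j140.6 Ω = 718.2∠11.3° Ω.

Z = 704.3 + j140.6 Ω = 718.2∠11.3° Ω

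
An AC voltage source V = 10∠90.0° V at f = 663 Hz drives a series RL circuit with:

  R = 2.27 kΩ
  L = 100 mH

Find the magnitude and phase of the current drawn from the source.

Step 1 — Angular frequency: ω = 2π·f = 2π·663 = 4166 rad/s.
Step 2 — Component impedances:
  R: Z = R = 2270 Ω
  L: Z = jωL = j·4166·0.1 = 0 + j416.6 Ω
Step 3 — Series combination: Z_total = R + L = 2270 + j416.6 Ω = 2308∠10.4° Ω.
Step 4 — Source phasor: V = 10∠90.0° V = 0 + j10 V.
Step 5 — Ohm's law: I = V / Z_total = (0 + j10) / (2270 + j416.6) = 0.0007821 + j0.004262 A.
Step 6 — Convert to polar: |I| = 0.004333 A, ∠I = 79.6°.

I = 0.004333∠79.6° A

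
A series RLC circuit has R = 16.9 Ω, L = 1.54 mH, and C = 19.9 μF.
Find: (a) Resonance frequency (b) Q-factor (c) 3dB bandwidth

Step 1 — Resonance condition Im(Z)=0 gives ω₀ = 1/√(LC).
Step 2 — ω₀ = 1/√(0.00154·1.99e-05) = 5712 rad/s.
Step 3 — f₀ = ω₀/(2π) = 909.1 Hz.
Step 4 — Series Q: Q = ω₀L/R = 5712·0.00154/16.9 = 0.5205.
Step 5 — 3dB bandwidth: Δω = ω₀/Q = 1.097e+04 rad/s; BW = Δω/(2π) = 1747 Hz.

(a) f₀ = 909.1 Hz  (b) Q = 0.5205  (c) BW = 1747 Hz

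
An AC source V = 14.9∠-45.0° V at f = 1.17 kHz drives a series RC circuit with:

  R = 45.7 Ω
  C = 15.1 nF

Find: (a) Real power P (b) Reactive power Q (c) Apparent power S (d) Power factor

Step 1 — Angular frequency: ω = 2π·f = 2π·1170 = 7351 rad/s.
Step 2 — Component impedances:
  R: Z = R = 45.7 Ω
  C: Z = 1/(jωC) = -j/(ω·C) = 0 - j9009 Ω
Step 3 — Series combination: Z_total = R + C = 45.7 - j9009 Ω = 9009∠-89.7° Ω.
Step 4 — Source phasor: V = 14.9∠-45.0° V = 10.54 - j10.54 V.
Step 5 — Current: I = V / Z = 0.001175 + j0.001164 A = 0.001654∠44.7° A.
Step 6 — Complex power: S = V·I* = 0.000125 - j0.02464 VA.
Step 7 — Real power: P = Re(S) = 0.000125 W.
Step 8 — Reactive power: Q = Im(S) = -0.02464 VAR.
Step 9 — Apparent power: |S| = 0.02464 VA.
Step 10 — Power factor: PF = P/|S| = 0.005073 (leading).

(a) P = 0.000125 W  (b) Q = -0.02464 VAR  (c) S = 0.02464 VA  (d) PF = 0.005073 (leading)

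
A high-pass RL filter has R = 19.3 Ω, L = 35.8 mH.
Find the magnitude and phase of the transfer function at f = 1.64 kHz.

Step 1 — Angular frequency: ω = 2π·1640 = 1.03e+04 rad/s.
Step 2 — Transfer function: H(jω) = jωL/(R + jωL).
Step 3 — Numerator jωL = j·368.9; denominator R + jωL = 19.3 + j368.9.
Step 4 — H = 0.9973 + j0.05218.
Step 5 — Magnitude: |H| = 0.9986 (-0.0 dB); phase: φ = 3.0°.

|H| = 0.9986 (-0.0 dB), φ = 3.0°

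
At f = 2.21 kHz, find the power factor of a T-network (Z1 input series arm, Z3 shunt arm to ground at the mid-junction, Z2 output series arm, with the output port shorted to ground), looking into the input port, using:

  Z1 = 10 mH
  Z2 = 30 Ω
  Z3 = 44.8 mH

Step 1 — Angular frequency: ω = 2π·f = 2π·2210 = 1.389e+04 rad/s.
Step 2 — Component impedances:
  Z1: Z = jωL = j·1.389e+04·0.01 = 0 + j138.9 Ω
  Z2: Z = R = 30 Ω
  Z3: Z = jωL = j·1.389e+04·0.0448 = 0 + j622.1 Ω
Step 3 — With the output port shorted to ground, the output series arm Z2 runs from the junction to ground; the shunt arm Z3 also runs from the junction to ground. They appear in parallel: Z3 || Z2 = 29.93 + j1.443 Ω.
Step 4 — Series with input arm Z1: Z_in = Z1 + (Z3 || Z2) = 29.93 + j140.3 Ω = 143.5∠78.0° Ω.
Step 5 — Power factor: PF = cos(φ) = Re(Z)/|Z| = 29.93/143.5 = 0.2086.
Step 6 — Type: Im(Z) = 140.3 ⇒ lagging (phase φ = 78.0°).

PF = 0.2086 (lagging, φ = 78.0°)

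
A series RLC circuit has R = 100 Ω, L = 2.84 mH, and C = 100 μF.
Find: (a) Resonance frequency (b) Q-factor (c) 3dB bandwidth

Step 1 — Resonance condition Im(Z)=0 gives ω₀ = 1/√(LC).
Step 2 — ω₀ = 1/√(0.00284·0.0001) = 1876 rad/s.
Step 3 — f₀ = ω₀/(2π) = 298.6 Hz.
Step 4 — Series Q: Q = ω₀L/R = 1876·0.00284/100 = 0.05329.
Step 5 — 3dB bandwidth: Δω = ω₀/Q = 3.521e+04 rad/s; BW = Δω/(2π) = 5604 Hz.

(a) f₀ = 298.6 Hz  (b) Q = 0.05329  (c) BW = 5604 Hz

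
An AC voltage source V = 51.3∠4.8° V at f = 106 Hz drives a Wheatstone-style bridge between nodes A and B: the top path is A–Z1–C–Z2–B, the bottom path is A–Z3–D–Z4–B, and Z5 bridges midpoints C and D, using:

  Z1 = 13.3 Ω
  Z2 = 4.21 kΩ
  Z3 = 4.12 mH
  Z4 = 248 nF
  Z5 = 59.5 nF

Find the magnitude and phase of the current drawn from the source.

Step 1 — Angular frequency: ω = 2π·f = 2π·106 = 666 rad/s.
Step 2 — Component impedances:
  Z1: Z = R = 13.3 Ω
  Z2: Z = R = 4210 Ω
  Z3: Z = jωL = j·666·0.00412 = 0 + j2.744 Ω
  Z4: Z = 1/(jωC) = -j/(ω·C) = 0 - j6054 Ω
  Z5: Z = 1/(jωC) = -j/(ω·C) = 0 - j2.523e+04 Ω
Step 3 — Bridge requires nodal analysis (the Z5 bridge couples midpoints C and D, so the two paths cannot be reduced to a simple series/parallel combination). Setting node B to ground and injecting 1 A at node A, the 3-node admittance system at A, C, D solves to V_A = Z_AB = 2840 - j1982 Ω = 3463∠-34.9° Ω.
Step 4 — Source phasor: V = 51.3∠4.8° V = 51.12 + j4.293 V.
Step 5 — Ohm's law: I = V / Z_total = (51.12 + j4.293) / (2840 - j1982) = 0.01139 + j0.009464 A.
Step 6 — Convert to polar: |I| = 0.01481 A, ∠I = 39.7°.

I = 0.01481∠39.7° A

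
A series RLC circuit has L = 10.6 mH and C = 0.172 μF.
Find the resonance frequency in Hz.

Step 1 — Resonance condition Im(Z)=0 gives ω₀ = 1/√(LC).
Step 2 — ω₀ = 1/√(0.0106·1.72e-07) = 2.342e+04 rad/s.
Step 3 — f₀ = ω₀/(2π) = 3727 Hz.

f₀ = 3727 Hz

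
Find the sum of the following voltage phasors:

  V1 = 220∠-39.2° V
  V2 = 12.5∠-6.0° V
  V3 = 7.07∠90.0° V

Step 1 — Convert each phasor to rectangular form:
  V1 = 220·(cos(-39.2°) + j·sin(-39.2°)) = 170.5 - j139 V
  V2 = 12.5·(cos(-6.0°) + j·sin(-6.0°)) = 12.43 - j1.307 V
  V3 = 7.07·(cos(90.0°) + j·sin(90.0°)) = 0 + j7.07 V
Step 2 — Sum components: V_total = 182.9 - j133.3 V.
Step 3 — Convert to polar: |V_total| = 226.3 V, ∠V_total = -36.1°.

V_total = 226.3∠-36.1° V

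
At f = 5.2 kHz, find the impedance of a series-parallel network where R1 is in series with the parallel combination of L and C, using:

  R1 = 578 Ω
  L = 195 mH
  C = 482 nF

Step 1 — Angular frequency: ω = 2π·f = 2π·5200 = 3.267e+04 rad/s.
Step 2 — Component impedances:
  R1: Z = R = 578 Ω
  L: Z = jωL = j·3.267e+04·0.195 = 0 + j6371 Ω
  C: Z = 1/(jωC) = -j/(ω·C) = 0 - j63.5 Ω
Step 3 — Parallel branch: L || C = 1/(1/L + 1/C) = 0 - j64.14 Ω.
Step 4 — Series with R1: Z_total = R1 + (L || C) = 578 - j64.14 Ω = 581.5∠-6.3° Ω.

Z = 578 - j64.14 Ω = 581.5∠-6.3° Ω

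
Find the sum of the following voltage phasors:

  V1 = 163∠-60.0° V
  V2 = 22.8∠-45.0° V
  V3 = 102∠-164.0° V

Step 1 — Convert each phasor to rectangular form:
  V1 = 163·(cos(-60.0°) + j·sin(-60.0°)) = 81.5 - j141.2 V
  V2 = 22.8·(cos(-45.0°) + j·sin(-45.0°)) = 16.12 - j16.12 V
  V3 = 102·(cos(-164.0°) + j·sin(-164.0°)) = -98.05 - j28.12 V
Step 2 — Sum components: V_total = -0.4267 - j185.4 V.
Step 3 — Convert to polar: |V_total| = 185.4 V, ∠V_total = -90.1°.

V_total = 185.4∠-90.1° V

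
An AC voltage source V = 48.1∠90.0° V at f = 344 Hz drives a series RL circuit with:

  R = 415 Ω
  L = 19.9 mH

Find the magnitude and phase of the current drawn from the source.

Step 1 — Angular frequency: ω = 2π·f = 2π·344 = 2161 rad/s.
Step 2 — Component impedances:
  R: Z = R = 415 Ω
  L: Z = jωL = j·2161·0.0199 = 0 + j43.01 Ω
Step 3 — Series combination: Z_total = R + L = 415 + j43.01 Ω = 417.2∠5.9° Ω.
Step 4 — Source phasor: V = 48.1∠90.0° V = 0 + j48.1 V.
Step 5 — Ohm's law: I = V / Z_total = (0 + j48.1) / (415 + j43.01) = 0.01189 + j0.1147 A.
Step 6 — Convert to polar: |I| = 0.1153 A, ∠I = 84.1°.

I = 0.1153∠84.1° A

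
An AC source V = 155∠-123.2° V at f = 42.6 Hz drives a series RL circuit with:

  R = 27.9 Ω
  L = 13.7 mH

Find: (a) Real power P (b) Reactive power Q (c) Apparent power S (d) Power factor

Step 1 — Angular frequency: ω = 2π·f = 2π·42.6 = 267.7 rad/s.
Step 2 — Component impedances:
  R: Z = R = 27.9 Ω
  L: Z = jωL = j·267.7·0.0137 = 0 + j3.667 Ω
Step 3 — Series combination: Z_total = R + L = 27.9 + j3.667 Ω = 28.14∠7.5° Ω.
Step 4 — Source phasor: V = 155∠-123.2° V = -84.87 - j129.7 V.
Step 5 — Current: I = V / Z = -3.591 - j4.177 A = 5.508∠-130.7° A.
Step 6 — Complex power: S = V·I* = 846.5 + j111.3 VA.
Step 7 — Real power: P = Re(S) = 846.5 W.
Step 8 — Reactive power: Q = Im(S) = 111.3 VAR.
Step 9 — Apparent power: |S| = 853.8 VA.
Step 10 — Power factor: PF = P/|S| = 0.9915 (lagging).

(a) P = 846.5 W  (b) Q = 111.3 VAR  (c) S = 853.8 VA  (d) PF = 0.9915 (lagging)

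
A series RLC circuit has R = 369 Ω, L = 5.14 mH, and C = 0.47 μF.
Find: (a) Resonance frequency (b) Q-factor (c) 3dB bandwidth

Step 1 — Resonance condition Im(Z)=0 gives ω₀ = 1/√(LC).
Step 2 — ω₀ = 1/√(0.00514·4.7e-07) = 2.035e+04 rad/s.
Step 3 — f₀ = ω₀/(2π) = 3238 Hz.
Step 4 — Series Q: Q = ω₀L/R = 2.035e+04·0.00514/369 = 0.2834.
Step 5 — 3dB bandwidth: Δω = ω₀/Q = 7.179e+04 rad/s; BW = Δω/(2π) = 1.143e+04 Hz.

(a) f₀ = 3238 Hz  (b) Q = 0.2834  (c) BW = 1.143e+04 Hz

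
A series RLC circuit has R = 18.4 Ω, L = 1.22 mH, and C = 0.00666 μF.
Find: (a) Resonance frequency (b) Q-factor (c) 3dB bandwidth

Step 1 — Resonance: ω₀ = 1/√(LC) = 1/√(0.00122·6.66e-09) = 3.508e+05 rad/s.
Step 2 — f₀ = ω₀/(2π) = 5.583e+04 Hz.
Step 3 — Series Q: Q = ω₀L/R = 3.508e+05·0.00122/18.4 = 23.26.
Step 4 — Bandwidth: Δω = ω₀/Q = 1.508e+04 rad/s; BW = Δω/(2π) = 2400 Hz.

(a) f₀ = 5.583e+04 Hz  (b) Q = 23.26  (c) BW = 2400 Hz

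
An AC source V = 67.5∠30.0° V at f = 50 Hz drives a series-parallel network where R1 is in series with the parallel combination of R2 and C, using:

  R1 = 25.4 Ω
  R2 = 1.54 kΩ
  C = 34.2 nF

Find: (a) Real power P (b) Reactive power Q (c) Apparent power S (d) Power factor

Step 1 — Angular frequency: ω = 2π·f = 2π·50 = 314.2 rad/s.
Step 2 — Component impedances:
  R1: Z = R = 25.4 Ω
  R2: Z = R = 1540 Ω
  C: Z = 1/(jωC) = -j/(ω·C) = 0 - j9.307e+04 Ω
Step 3 — Parallel branch: R2 || C = 1/(1/R2 + 1/C) = 1540 - j25.47 Ω.
Step 4 — Series with R1: Z_total = R1 + (R2 || C) = 1565 - j25.47 Ω = 1565∠-0.9° Ω.
Step 5 — Source phasor: V = 67.5∠30.0° V = 58.46 + j33.75 V.
Step 6 — Current: I = V / Z = 0.03699 + j0.02217 A = 0.04313∠30.9° A.
Step 7 — Complex power: S = V·I* = 2.911 - j0.04738 VA.
Step 8 — Real power: P = Re(S) = 2.911 W.
Step 9 — Reactive power: Q = Im(S) = -0.04738 VAR.
Step 10 — Apparent power: |S| = 2.911 VA.
Step 11 — Power factor: PF = P/|S| = 0.9999 (leading).

(a) P = 2.911 W  (b) Q = -0.04738 VAR  (c) S = 2.911 VA  (d) PF = 0.9999 (leading)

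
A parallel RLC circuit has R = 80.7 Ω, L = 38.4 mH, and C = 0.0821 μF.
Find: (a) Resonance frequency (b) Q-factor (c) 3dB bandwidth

Step 1 — Resonance: ω₀ = 1/√(LC) = 1/√(0.0384·8.21e-08) = 1.781e+04 rad/s.
Step 2 — f₀ = ω₀/(2π) = 2835 Hz.
Step 3 — Parallel Q: Q = R/(ω₀L) = 80.7/(1.781e+04·0.0384) = 0.118.
Step 4 — Bandwidth: Δω = ω₀/Q = 1.509e+05 rad/s; BW = Δω/(2π) = 2.402e+04 Hz.

(a) f₀ = 2835 Hz  (b) Q = 0.118  (c) BW = 2.402e+04 Hz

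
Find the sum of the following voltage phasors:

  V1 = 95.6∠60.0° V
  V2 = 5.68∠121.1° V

Step 1 — Convert each phasor to rectangular form:
  V1 = 95.6·(cos(60.0°) + j·sin(60.0°)) = 47.8 + j82.79 V
  V2 = 5.68·(cos(121.1°) + j·sin(121.1°)) = -2.934 + j4.864 V
Step 2 — Sum components: V_total = 44.87 + j87.66 V.
Step 3 — Convert to polar: |V_total| = 98.47 V, ∠V_total = 62.9°.

V_total = 98.47∠62.9° V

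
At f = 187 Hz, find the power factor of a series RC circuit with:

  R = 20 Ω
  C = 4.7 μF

Step 1 — Angular frequency: ω = 2π·f = 2π·187 = 1175 rad/s.
Step 2 — Component impedances:
  R: Z = R = 20 Ω
  C: Z = 1/(jωC) = -j/(ω·C) = 0 - j181.1 Ω
Step 3 — Series combination: Z_total = R + C = 20 - j181.1 Ω = 182.2∠-83.7° Ω.
Step 4 — Power factor: PF = cos(φ) = Re(Z)/|Z| = 20/182.2 = 0.1098.
Step 5 — Type: Im(Z) = -181.1 ⇒ leading (phase φ = -83.7°).

PF = 0.1098 (leading, φ = -83.7°)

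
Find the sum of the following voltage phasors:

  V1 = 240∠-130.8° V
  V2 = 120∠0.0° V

Step 1 — Convert each phasor to rectangular form:
  V1 = 240·(cos(-130.8°) + j·sin(-130.8°)) = -156.8 - j181.7 V
  V2 = 120·(cos(0.0°) + j·sin(0.0°)) = 120 V
Step 2 — Sum components: V_total = -36.82 - j181.7 V.
Step 3 — Convert to polar: |V_total| = 185.4 V, ∠V_total = -101.5°.

V_total = 185.4∠-101.5° V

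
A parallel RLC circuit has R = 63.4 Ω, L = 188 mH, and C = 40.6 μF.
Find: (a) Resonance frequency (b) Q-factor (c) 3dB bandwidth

Step 1 — Resonance: ω₀ = 1/√(LC) = 1/√(0.188·4.06e-05) = 362 rad/s.
Step 2 — f₀ = ω₀/(2π) = 57.61 Hz.
Step 3 — Parallel Q: Q = R/(ω₀L) = 63.4/(362·0.188) = 0.9317.
Step 4 — Bandwidth: Δω = ω₀/Q = 388.5 rad/s; BW = Δω/(2π) = 61.83 Hz.

(a) f₀ = 57.61 Hz  (b) Q = 0.9317  (c) BW = 61.83 Hz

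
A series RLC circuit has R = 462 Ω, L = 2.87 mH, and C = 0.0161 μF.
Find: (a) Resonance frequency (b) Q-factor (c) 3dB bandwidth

Step 1 — Resonance: ω₀ = 1/√(LC) = 1/√(0.00287·1.61e-08) = 1.471e+05 rad/s.
Step 2 — f₀ = ω₀/(2π) = 2.341e+04 Hz.
Step 3 — Series Q: Q = ω₀L/R = 1.471e+05·0.00287/462 = 0.9139.
Step 4 — Bandwidth: Δω = ω₀/Q = 1.61e+05 rad/s; BW = Δω/(2π) = 2.562e+04 Hz.

(a) f₀ = 2.341e+04 Hz  (b) Q = 0.9139  (c) BW = 2.562e+04 Hz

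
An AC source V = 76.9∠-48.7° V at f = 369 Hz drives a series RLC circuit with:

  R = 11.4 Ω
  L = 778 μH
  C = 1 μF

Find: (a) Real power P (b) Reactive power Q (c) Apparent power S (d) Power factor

Step 1 — Angular frequency: ω = 2π·f = 2π·369 = 2318 rad/s.
Step 2 — Component impedances:
  R: Z = R = 11.4 Ω
  L: Z = jωL = j·2318·0.000778 = 0 + j1.804 Ω
  C: Z = 1/(jωC) = -j/(ω·C) = 0 - j431.3 Ω
Step 3 — Series combination: Z_total = R + L + C = 11.4 - j429.5 Ω = 429.7∠-88.5° Ω.
Step 4 — Source phasor: V = 76.9∠-48.7° V = 50.75 - j57.77 V.
Step 5 — Current: I = V / Z = 0.1375 + j0.1145 A = 0.179∠39.8° A.
Step 6 — Complex power: S = V·I* = 0.3652 - j13.76 VA.
Step 7 — Real power: P = Re(S) = 0.3652 W.
Step 8 — Reactive power: Q = Im(S) = -13.76 VAR.
Step 9 — Apparent power: |S| = 13.76 VA.
Step 10 — Power factor: PF = P/|S| = 0.02653 (leading).

(a) P = 0.3652 W  (b) Q = -13.76 VAR  (c) S = 13.76 VA  (d) PF = 0.02653 (leading)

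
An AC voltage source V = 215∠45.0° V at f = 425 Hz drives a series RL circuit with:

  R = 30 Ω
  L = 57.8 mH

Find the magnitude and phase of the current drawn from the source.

Step 1 — Angular frequency: ω = 2π·f = 2π·425 = 2670 rad/s.
Step 2 — Component impedances:
  R: Z = R = 30 Ω
  L: Z = jωL = j·2670·0.0578 = 0 + j154.3 Ω
Step 3 — Series combination: Z_total = R + L = 30 + j154.3 Ω = 157.2∠79.0° Ω.
Step 4 — Source phasor: V = 215∠45.0° V = 152 + j152 V.
Step 5 — Ohm's law: I = V / Z_total = (152 + j152) / (30 + j154.3) = 1.134 - j0.7646 A.
Step 6 — Convert to polar: |I| = 1.367 A, ∠I = -34.0°.

I = 1.367∠-34.0° A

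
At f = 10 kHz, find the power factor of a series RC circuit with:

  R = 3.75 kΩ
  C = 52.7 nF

Step 1 — Angular frequency: ω = 2π·f = 2π·1e+04 = 6.283e+04 rad/s.
Step 2 — Component impedances:
  R: Z = R = 3750 Ω
  C: Z = 1/(jωC) = -j/(ω·C) = 0 - j302 Ω
Step 3 — Series combination: Z_total = R + C = 3750 - j302 Ω = 3762∠-4.6° Ω.
Step 4 — Power factor: PF = cos(φ) = Re(Z)/|Z| = 3750/3762 = 0.9968.
Step 5 — Type: Im(Z) = -302 ⇒ leading (phase φ = -4.6°).

PF = 0.9968 (leading, φ = -4.6°)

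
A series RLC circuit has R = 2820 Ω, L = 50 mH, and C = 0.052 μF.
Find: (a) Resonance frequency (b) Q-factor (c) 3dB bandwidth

Step 1 — Resonance condition Im(Z)=0 gives ω₀ = 1/√(LC).
Step 2 — ω₀ = 1/√(0.05·5.2e-08) = 1.961e+04 rad/s.
Step 3 — f₀ = ω₀/(2π) = 3121 Hz.
Step 4 — Series Q: Q = ω₀L/R = 1.961e+04·0.05/2820 = 0.3477.
Step 5 — 3dB bandwidth: Δω = ω₀/Q = 5.64e+04 rad/s; BW = Δω/(2π) = 8976 Hz.

(a) f₀ = 3121 Hz  (b) Q = 0.3477  (c) BW = 8976 Hz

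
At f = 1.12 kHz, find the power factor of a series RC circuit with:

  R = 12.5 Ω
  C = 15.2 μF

Step 1 — Angular frequency: ω = 2π·f = 2π·1120 = 7037 rad/s.
Step 2 — Component impedances:
  R: Z = R = 12.5 Ω
  C: Z = 1/(jωC) = -j/(ω·C) = 0 - j9.349 Ω
Step 3 — Series combination: Z_total = R + C = 12.5 - j9.349 Ω = 15.61∠-36.8° Ω.
Step 4 — Power factor: PF = cos(φ) = Re(Z)/|Z| = 12.5/15.61 = 0.8008.
Step 5 — Type: Im(Z) = -9.349 ⇒ leading (phase φ = -36.8°).

PF = 0.8008 (leading, φ = -36.8°)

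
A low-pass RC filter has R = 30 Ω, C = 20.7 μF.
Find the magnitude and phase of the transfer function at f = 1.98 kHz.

Step 1 — Angular frequency: ω = 2π·1980 = 1.244e+04 rad/s.
Step 2 — Transfer function: H(jω) = 1/(1 + jωRC).
Step 3 — Denominator: 1 + jωRC = 1 + j·1.244e+04·30·2.07e-05 = 1 + j7.726.
Step 4 — H = 0.01648 - j0.1273.
Step 5 — Magnitude: |H| = 0.1284 (-17.8 dB); phase: φ = -82.6°.

|H| = 0.1284 (-17.8 dB), φ = -82.6°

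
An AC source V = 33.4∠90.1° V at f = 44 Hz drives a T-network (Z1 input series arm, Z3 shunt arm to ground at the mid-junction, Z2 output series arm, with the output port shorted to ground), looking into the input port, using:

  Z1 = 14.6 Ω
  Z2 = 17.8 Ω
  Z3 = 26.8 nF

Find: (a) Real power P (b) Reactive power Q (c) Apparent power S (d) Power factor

Step 1 — Angular frequency: ω = 2π·f = 2π·44 = 276.5 rad/s.
Step 2 — Component impedances:
  Z1: Z = R = 14.6 Ω
  Z2: Z = R = 17.8 Ω
  Z3: Z = 1/(jωC) = -j/(ω·C) = 0 - j1.35e+05 Ω
Step 3 — With the output port shorted to ground, the output series arm Z2 runs from the junction to ground; the shunt arm Z3 also runs from the junction to ground. They appear in parallel: Z3 || Z2 = 17.8 - j0.002348 Ω.
Step 4 — Series with input arm Z1: Z_in = Z1 + (Z3 || Z2) = 32.4 - j0.002348 Ω = 32.4∠-0.0° Ω.
Step 5 — Source phasor: V = 33.4∠90.1° V = -0.05829 + j33.4 V.
Step 6 — Current: I = V / Z = -0.001874 + j1.031 A = 1.031∠90.1° A.
Step 7 — Complex power: S = V·I* = 34.43 - j0.002495 VA.
Step 8 — Real power: P = Re(S) = 34.43 W.
Step 9 — Reactive power: Q = Im(S) = -0.002495 VAR.
Step 10 — Apparent power: |S| = 34.43 VA.
Step 11 — Power factor: PF = P/|S| = 1 (leading).

(a) P = 34.43 W  (b) Q = -0.002495 VAR  (c) S = 34.43 VA  (d) PF = 1 (leading)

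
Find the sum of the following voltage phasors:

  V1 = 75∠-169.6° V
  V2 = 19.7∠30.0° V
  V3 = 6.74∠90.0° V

Step 1 — Convert each phasor to rectangular form:
  V1 = 75·(cos(-169.6°) + j·sin(-169.6°)) = -73.77 - j13.54 V
  V2 = 19.7·(cos(30.0°) + j·sin(30.0°)) = 17.06 + j9.85 V
  V3 = 6.74·(cos(90.0°) + j·sin(90.0°)) = 0 + j6.74 V
Step 2 — Sum components: V_total = -56.71 + j3.051 V.
Step 3 — Convert to polar: |V_total| = 56.79 V, ∠V_total = 176.9°.

V_total = 56.79∠176.9° V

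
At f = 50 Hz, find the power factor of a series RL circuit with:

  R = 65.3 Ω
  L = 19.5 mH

Step 1 — Angular frequency: ω = 2π·f = 2π·50 = 314.2 rad/s.
Step 2 — Component impedances:
  R: Z = R = 65.3 Ω
  L: Z = jωL = j·314.2·0.0195 = 0 + j6.126 Ω
Step 3 — Series combination: Z_total = R + L = 65.3 + j6.126 Ω = 65.59∠5.4° Ω.
Step 4 — Power factor: PF = cos(φ) = Re(Z)/|Z| = 65.3/65.59 = 0.9956.
Step 5 — Type: Im(Z) = 6.126 ⇒ lagging (phase φ = 5.4°).

PF = 0.9956 (lagging, φ = 5.4°)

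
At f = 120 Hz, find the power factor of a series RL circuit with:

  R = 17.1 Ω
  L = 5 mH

Step 1 — Angular frequency: ω = 2π·f = 2π·120 = 754 rad/s.
Step 2 — Component impedances:
  R: Z = R = 17.1 Ω
  L: Z = jωL = j·754·0.005 = 0 + j3.77 Ω
Step 3 — Series combination: Z_total = R + L = 17.1 + j3.77 Ω = 17.51∠12.4° Ω.
Step 4 — Power factor: PF = cos(φ) = Re(Z)/|Z| = 17.1/17.511 = 0.9765.
Step 5 — Type: Im(Z) = 3.77 ⇒ lagging (phase φ = 12.4°).

PF = 0.9765 (lagging, φ = 12.4°)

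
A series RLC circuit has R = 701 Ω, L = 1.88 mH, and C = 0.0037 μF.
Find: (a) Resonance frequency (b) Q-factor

Step 1 — Resonance condition Im(Z)=0 gives ω₀ = 1/√(LC).
Step 2 — ω₀ = 1/√(0.00188·3.7e-09) = 3.792e+05 rad/s.
Step 3 — f₀ = ω₀/(2π) = 6.034e+04 Hz.
Step 4 — Series Q: Q = ω₀L/R = 3.792e+05·0.00188/701 = 1.017.

(a) f₀ = 6.034e+04 Hz  (b) Q = 1.017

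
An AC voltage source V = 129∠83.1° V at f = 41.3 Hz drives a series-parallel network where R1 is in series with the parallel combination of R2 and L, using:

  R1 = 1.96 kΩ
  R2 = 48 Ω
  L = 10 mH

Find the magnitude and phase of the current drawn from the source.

Step 1 — Angular frequency: ω = 2π·f = 2π·41.3 = 259.5 rad/s.
Step 2 — Component impedances:
  R1: Z = R = 1960 Ω
  R2: Z = R = 48 Ω
  L: Z = jωL = j·259.5·0.01 = 0 + j2.595 Ω
Step 3 — Parallel branch: R2 || L = 1/(1/R2 + 1/L) = 0.1399 + j2.587 Ω.
Step 4 — Series with R1: Z_total = R1 + (R2 || L) = 1960 + j2.587 Ω = 1960∠0.1° Ω.
Step 5 — Source phasor: V = 129∠83.1° V = 15.5 + j128.1 V.
Step 6 — Ohm's law: I = V / Z_total = (15.5 + j128.1) / (1960 + j2.587) = 0.007993 + j0.06532 A.
Step 7 — Convert to polar: |I| = 0.06581 A, ∠I = 83.0°.

I = 0.06581∠83.0° A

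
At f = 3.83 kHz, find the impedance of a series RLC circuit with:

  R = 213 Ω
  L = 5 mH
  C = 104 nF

Step 1 — Angular frequency: ω = 2π·f = 2π·3830 = 2.406e+04 rad/s.
Step 2 — Component impedances:
  R: Z = R = 213 Ω
  L: Z = jωL = j·2.406e+04·0.005 = 0 + j120.3 Ω
  C: Z = 1/(jωC) = -j/(ω·C) = 0 - j399.6 Ω
Step 3 — Series combination: Z_total = R + L + C = 213 - j279.2 Ω = 351.2∠-52.7° Ω.

Z = 213 - j279.2 Ω = 351.2∠-52.7° Ω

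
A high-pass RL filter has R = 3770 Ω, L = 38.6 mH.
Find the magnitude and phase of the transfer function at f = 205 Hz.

Step 1 — Angular frequency: ω = 2π·205 = 1288 rad/s.
Step 2 — Transfer function: H(jω) = jωL/(R + jωL).
Step 3 — Numerator jωL = j·49.72; denominator R + jωL = 3770 + j49.72.
Step 4 — H = 0.0001739 + j0.01319.
Step 5 — Magnitude: |H| = 0.01319 (-37.6 dB); phase: φ = 89.2°.

|H| = 0.01319 (-37.6 dB), φ = 89.2°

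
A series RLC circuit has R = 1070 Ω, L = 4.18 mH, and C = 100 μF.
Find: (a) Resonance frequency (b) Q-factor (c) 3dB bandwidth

Step 1 — Resonance condition Im(Z)=0 gives ω₀ = 1/√(LC).
Step 2 — ω₀ = 1/√(0.00418·0.0001) = 1547 rad/s.
Step 3 — f₀ = ω₀/(2π) = 246.2 Hz.
Step 4 — Series Q: Q = ω₀L/R = 1547·0.00418/1070 = 0.006042.
Step 5 — 3dB bandwidth: Δω = ω₀/Q = 2.56e+05 rad/s; BW = Δω/(2π) = 4.074e+04 Hz.

(a) f₀ = 246.2 Hz  (b) Q = 0.006042  (c) BW = 4.074e+04 Hz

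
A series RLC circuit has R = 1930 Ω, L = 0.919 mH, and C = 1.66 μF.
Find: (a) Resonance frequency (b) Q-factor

Step 1 — Resonance condition Im(Z)=0 gives ω₀ = 1/√(LC).
Step 2 — ω₀ = 1/√(0.000919·1.66e-06) = 2.56e+04 rad/s.
Step 3 — f₀ = ω₀/(2π) = 4075 Hz.
Step 4 — Series Q: Q = ω₀L/R = 2.56e+04·0.000919/1930 = 0.01219.

(a) f₀ = 4075 Hz  (b) Q = 0.01219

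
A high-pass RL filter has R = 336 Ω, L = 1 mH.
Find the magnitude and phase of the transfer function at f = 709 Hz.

Step 1 — Angular frequency: ω = 2π·709 = 4455 rad/s.
Step 2 — Transfer function: H(jω) = jωL/(R + jωL).
Step 3 — Numerator jωL = j·4.455; denominator R + jωL = 336 + j4.455.
Step 4 — H = 0.0001758 + j0.01326.
Step 5 — Magnitude: |H| = 0.01326 (-37.6 dB); phase: φ = 89.2°.

|H| = 0.01326 (-37.6 dB), φ = 89.2°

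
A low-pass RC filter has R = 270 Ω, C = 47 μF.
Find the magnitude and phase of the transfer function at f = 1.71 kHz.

Step 1 — Angular frequency: ω = 2π·1710 = 1.074e+04 rad/s.
Step 2 — Transfer function: H(jω) = 1/(1 + jωRC).
Step 3 — Denominator: 1 + jωRC = 1 + j·1.074e+04·270·4.7e-05 = 1 + j136.3.
Step 4 — H = 5.379e-05 - j0.007334.
Step 5 — Magnitude: |H| = 0.007334 (-42.7 dB); phase: φ = -89.6°.

|H| = 0.007334 (-42.7 dB), φ = -89.6°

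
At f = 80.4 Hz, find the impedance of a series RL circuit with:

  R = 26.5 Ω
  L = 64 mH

Step 1 — Angular frequency: ω = 2π·f = 2π·80.4 = 505.2 rad/s.
Step 2 — Component impedances:
  R: Z = R = 26.5 Ω
  L: Z = jωL = j·505.2·0.064 = 0 + j32.33 Ω
Step 3 — Series combination: Z_total = R + L = 26.5 + j32.33 Ω = 41.8∠50.7° Ω.

Z = 26.5 + j32.33 Ω = 41.8∠50.7° Ω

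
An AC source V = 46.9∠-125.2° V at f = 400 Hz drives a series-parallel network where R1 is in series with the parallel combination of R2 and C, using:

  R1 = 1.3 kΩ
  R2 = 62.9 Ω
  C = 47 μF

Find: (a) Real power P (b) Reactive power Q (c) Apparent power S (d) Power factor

Step 1 — Angular frequency: ω = 2π·f = 2π·400 = 2513 rad/s.
Step 2 — Component impedances:
  R1: Z = R = 1300 Ω
  R2: Z = R = 62.9 Ω
  C: Z = 1/(jωC) = -j/(ω·C) = 0 - j8.466 Ω
Step 3 — Parallel branch: R2 || C = 1/(1/R2 + 1/C) = 1.119 - j8.315 Ω.
Step 4 — Series with R1: Z_total = R1 + (R2 || C) = 1301 - j8.315 Ω = 1301∠-0.4° Ω.
Step 5 — Source phasor: V = 46.9∠-125.2° V = -27.03 - j38.32 V.
Step 6 — Current: I = V / Z = -0.02059 - j0.02959 A = 0.03605∠-124.8° A.
Step 7 — Complex power: S = V·I* = 1.69 - j0.0108 VA.
Step 8 — Real power: P = Re(S) = 1.69 W.
Step 9 — Reactive power: Q = Im(S) = -0.0108 VAR.
Step 10 — Apparent power: |S| = 1.691 VA.
Step 11 — Power factor: PF = P/|S| = 1 (leading).

(a) P = 1.69 W  (b) Q = -0.0108 VAR  (c) S = 1.691 VA  (d) PF = 1 (leading)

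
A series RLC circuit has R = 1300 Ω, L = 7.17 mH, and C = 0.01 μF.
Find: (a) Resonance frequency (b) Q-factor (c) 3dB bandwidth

Step 1 — Resonance: ω₀ = 1/√(LC) = 1/√(0.00717·1e-08) = 1.181e+05 rad/s.
Step 2 — f₀ = ω₀/(2π) = 1.88e+04 Hz.
Step 3 — Series Q: Q = ω₀L/R = 1.181e+05·0.00717/1300 = 0.6514.
Step 4 — Bandwidth: Δω = ω₀/Q = 1.813e+05 rad/s; BW = Δω/(2π) = 2.886e+04 Hz.

(a) f₀ = 1.88e+04 Hz  (b) Q = 0.6514  (c) BW = 2.886e+04 Hz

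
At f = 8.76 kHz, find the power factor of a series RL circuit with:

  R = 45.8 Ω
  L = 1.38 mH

Step 1 — Angular frequency: ω = 2π·f = 2π·8760 = 5.504e+04 rad/s.
Step 2 — Component impedances:
  R: Z = R = 45.8 Ω
  L: Z = jωL = j·5.504e+04·0.00138 = 0 + j75.96 Ω
Step 3 — Series combination: Z_total = R + L = 45.8 + j75.96 Ω = 88.7∠58.9° Ω.
Step 4 — Power factor: PF = cos(φ) = Re(Z)/|Z| = 45.8/88.696 = 0.5164.
Step 5 — Type: Im(Z) = 75.96 ⇒ lagging (phase φ = 58.9°).

PF = 0.5164 (lagging, φ = 58.9°)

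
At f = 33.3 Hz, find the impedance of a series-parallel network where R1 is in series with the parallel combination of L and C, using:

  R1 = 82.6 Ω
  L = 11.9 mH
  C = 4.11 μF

Step 1 — Angular frequency: ω = 2π·f = 2π·33.3 = 209.2 rad/s.
Step 2 — Component impedances:
  R1: Z = R = 82.6 Ω
  L: Z = jωL = j·209.2·0.0119 = 0 + j2.49 Ω
  C: Z = 1/(jωC) = -j/(ω·C) = 0 - j1163 Ω
Step 3 — Parallel branch: L || C = 1/(1/L + 1/C) = 0 + j2.495 Ω.
Step 4 — Series with R1: Z_total = R1 + (L || C) = 82.6 + j2.495 Ω = 82.64∠1.7° Ω.

Z = 82.6 + j2.495 Ω = 82.64∠1.7° Ω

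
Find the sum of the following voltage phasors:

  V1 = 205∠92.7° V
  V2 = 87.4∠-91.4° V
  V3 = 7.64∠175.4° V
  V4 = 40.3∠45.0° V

Step 1 — Convert each phasor to rectangular form:
  V1 = 205·(cos(92.7°) + j·sin(92.7°)) = -9.657 + j204.8 V
  V2 = 87.4·(cos(-91.4°) + j·sin(-91.4°)) = -2.135 - j87.37 V
  V3 = 7.64·(cos(175.4°) + j·sin(175.4°)) = -7.615 + j0.6127 V
  V4 = 40.3·(cos(45.0°) + j·sin(45.0°)) = 28.5 + j28.5 V
Step 2 — Sum components: V_total = 9.089 + j146.5 V.
Step 3 — Convert to polar: |V_total| = 146.8 V, ∠V_total = 86.5°.

V_total = 146.8∠86.5° V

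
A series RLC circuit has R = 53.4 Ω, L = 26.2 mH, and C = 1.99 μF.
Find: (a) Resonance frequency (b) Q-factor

Step 1 — Resonance condition Im(Z)=0 gives ω₀ = 1/√(LC).
Step 2 — ω₀ = 1/√(0.0262·1.99e-06) = 4379 rad/s.
Step 3 — f₀ = ω₀/(2π) = 697 Hz.
Step 4 — Series Q: Q = ω₀L/R = 4379·0.0262/53.4 = 2.149.

(a) f₀ = 697 Hz  (b) Q = 2.149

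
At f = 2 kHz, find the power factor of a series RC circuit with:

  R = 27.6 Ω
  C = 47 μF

Step 1 — Angular frequency: ω = 2π·f = 2π·2000 = 1.257e+04 rad/s.
Step 2 — Component impedances:
  R: Z = R = 27.6 Ω
  C: Z = 1/(jωC) = -j/(ω·C) = 0 - j1.693 Ω
Step 3 — Series combination: Z_total = R + C = 27.6 - j1.693 Ω = 27.65∠-3.5° Ω.
Step 4 — Power factor: PF = cos(φ) = Re(Z)/|Z| = 27.6/27.652 = 0.9981.
Step 5 — Type: Im(Z) = -1.693 ⇒ leading (phase φ = -3.5°).

PF = 0.9981 (leading, φ = -3.5°)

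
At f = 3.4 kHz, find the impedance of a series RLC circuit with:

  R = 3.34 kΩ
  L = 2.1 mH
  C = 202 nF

Step 1 — Angular frequency: ω = 2π·f = 2π·3400 = 2.136e+04 rad/s.
Step 2 — Component impedances:
  R: Z = R = 3340 Ω
  L: Z = jωL = j·2.136e+04·0.0021 = 0 + j44.86 Ω
  C: Z = 1/(jωC) = -j/(ω·C) = 0 - j231.7 Ω
Step 3 — Series combination: Z_total = R + L + C = 3340 - j186.9 Ω = 3345∠-3.2° Ω.

Z = 3340 - j186.9 Ω = 3345∠-3.2° Ω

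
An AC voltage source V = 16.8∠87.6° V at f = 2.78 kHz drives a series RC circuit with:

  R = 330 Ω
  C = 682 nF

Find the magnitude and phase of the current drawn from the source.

Step 1 — Angular frequency: ω = 2π·f = 2π·2780 = 1.747e+04 rad/s.
Step 2 — Component impedances:
  R: Z = R = 330 Ω
  C: Z = 1/(jωC) = -j/(ω·C) = 0 - j83.94 Ω
Step 3 — Series combination: Z_total = R + C = 330 - j83.94 Ω = 340.5∠-14.3° Ω.
Step 4 — Source phasor: V = 16.8∠87.6° V = 0.7035 + j16.79 V.
Step 5 — Ohm's law: I = V / Z_total = (0.7035 + j16.79) / (330 - j83.94) = -0.01015 + j0.04828 A.
Step 6 — Convert to polar: |I| = 0.04934 A, ∠I = 101.9°.

I = 0.04934∠101.9° A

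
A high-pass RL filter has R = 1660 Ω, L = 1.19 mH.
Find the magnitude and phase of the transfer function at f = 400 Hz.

Step 1 — Angular frequency: ω = 2π·400 = 2513 rad/s.
Step 2 — Transfer function: H(jω) = jωL/(R + jωL).
Step 3 — Numerator jωL = j·2.991; denominator R + jωL = 1660 + j2.991.
Step 4 — H = 3.246e-06 + j0.001802.
Step 5 — Magnitude: |H| = 0.001802 (-54.9 dB); phase: φ = 89.9°.

|H| = 0.001802 (-54.9 dB), φ = 89.9°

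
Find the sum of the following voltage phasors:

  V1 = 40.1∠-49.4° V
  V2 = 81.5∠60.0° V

Step 1 — Convert each phasor to rectangular form:
  V1 = 40.1·(cos(-49.4°) + j·sin(-49.4°)) = 26.1 - j30.45 V
  V2 = 81.5·(cos(60.0°) + j·sin(60.0°)) = 40.75 + j70.58 V
Step 2 — Sum components: V_total = 66.85 + j40.13 V.
Step 3 — Convert to polar: |V_total| = 77.97 V, ∠V_total = 31.0°.

V_total = 77.97∠31.0° V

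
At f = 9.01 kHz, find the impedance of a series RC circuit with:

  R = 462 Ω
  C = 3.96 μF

Step 1 — Angular frequency: ω = 2π·f = 2π·9010 = 5.661e+04 rad/s.
Step 2 — Component impedances:
  R: Z = R = 462 Ω
  C: Z = 1/(jωC) = -j/(ω·C) = 0 - j4.461 Ω
Step 3 — Series combination: Z_total = R + C = 462 - j4.461 Ω = 462∠-0.6° Ω.

Z = 462 - j4.461 Ω = 462∠-0.6° Ω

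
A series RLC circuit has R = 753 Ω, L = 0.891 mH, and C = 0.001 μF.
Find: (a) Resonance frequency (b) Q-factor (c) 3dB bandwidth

Step 1 — Resonance: ω₀ = 1/√(LC) = 1/√(0.000891·1e-09) = 1.059e+06 rad/s.
Step 2 — f₀ = ω₀/(2π) = 1.686e+05 Hz.
Step 3 — Series Q: Q = ω₀L/R = 1.059e+06·0.000891/753 = 1.254.
Step 4 — Bandwidth: Δω = ω₀/Q = 8.451e+05 rad/s; BW = Δω/(2π) = 1.345e+05 Hz.

(a) f₀ = 1.686e+05 Hz  (b) Q = 1.254  (c) BW = 1.345e+05 Hz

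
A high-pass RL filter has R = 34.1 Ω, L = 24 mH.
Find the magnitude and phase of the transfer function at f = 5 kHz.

Step 1 — Angular frequency: ω = 2π·5000 = 3.142e+04 rad/s.
Step 2 — Transfer function: H(jω) = jωL/(R + jωL).
Step 3 — Numerator jωL = j·754; denominator R + jωL = 34.1 + j754.
Step 4 — H = 0.998 + j0.04513.
Step 5 — Magnitude: |H| = 0.999 (-0.0 dB); phase: φ = 2.6°.

|H| = 0.999 (-0.0 dB), φ = 2.6°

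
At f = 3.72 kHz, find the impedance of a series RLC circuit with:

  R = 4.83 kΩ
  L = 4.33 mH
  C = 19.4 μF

Step 1 — Angular frequency: ω = 2π·f = 2π·3720 = 2.337e+04 rad/s.
Step 2 — Component impedances:
  R: Z = R = 4830 Ω
  L: Z = jωL = j·2.337e+04·0.00433 = 0 + j101.2 Ω
  C: Z = 1/(jωC) = -j/(ω·C) = 0 - j2.205 Ω
Step 3 — Series combination: Z_total = R + L + C = 4830 + j99 Ω = 4831∠1.2° Ω.

Z = 4830 + j99 Ω = 4831∠1.2° Ω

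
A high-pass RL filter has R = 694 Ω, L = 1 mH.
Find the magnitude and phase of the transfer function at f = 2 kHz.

Step 1 — Angular frequency: ω = 2π·2000 = 1.257e+04 rad/s.
Step 2 — Transfer function: H(jω) = jωL/(R + jωL).
Step 3 — Numerator jωL = j·12.57; denominator R + jωL = 694 + j12.57.
Step 4 — H = 0.0003278 + j0.0181.
Step 5 — Magnitude: |H| = 0.0181 (-34.8 dB); phase: φ = 89.0°.

|H| = 0.0181 (-34.8 dB), φ = 89.0°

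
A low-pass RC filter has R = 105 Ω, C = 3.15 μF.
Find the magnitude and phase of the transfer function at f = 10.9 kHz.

Step 1 — Angular frequency: ω = 2π·1.09e+04 = 6.849e+04 rad/s.
Step 2 — Transfer function: H(jω) = 1/(1 + jωRC).
Step 3 — Denominator: 1 + jωRC = 1 + j·6.849e+04·105·3.15e-06 = 1 + j22.65.
Step 4 — H = 0.001945 - j0.04406.
Step 5 — Magnitude: |H| = 0.0441 (-27.1 dB); phase: φ = -87.5°.

|H| = 0.0441 (-27.1 dB), φ = -87.5°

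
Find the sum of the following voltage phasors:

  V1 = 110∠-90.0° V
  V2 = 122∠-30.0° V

Step 1 — Convert each phasor to rectangular form:
  V1 = 110·(cos(-90.0°) + j·sin(-90.0°)) = 0 - j110 V
  V2 = 122·(cos(-30.0°) + j·sin(-30.0°)) = 105.7 - j61 V
Step 2 — Sum components: V_total = 105.7 - j171 V.
Step 3 — Convert to polar: |V_total| = 201 V, ∠V_total = -58.3°.

V_total = 201∠-58.3° V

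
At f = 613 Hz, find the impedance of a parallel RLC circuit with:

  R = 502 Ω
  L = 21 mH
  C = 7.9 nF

Step 1 — Angular frequency: ω = 2π·f = 2π·613 = 3852 rad/s.
Step 2 — Component impedances:
  R: Z = R = 502 Ω
  L: Z = jωL = j·3852·0.021 = 0 + j80.88 Ω
  C: Z = 1/(jωC) = -j/(ω·C) = 0 - j3.286e+04 Ω
Step 3 — Parallel combination: 1/Z_total = 1/R + 1/L + 1/C; Z_total = 12.76 + j79.02 Ω = 80.05∠80.8° Ω.

Z = 12.76 + j79.02 Ω = 80.05∠80.8° Ω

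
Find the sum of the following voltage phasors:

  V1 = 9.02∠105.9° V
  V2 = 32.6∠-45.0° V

Step 1 — Convert each phasor to rectangular form:
  V1 = 9.02·(cos(105.9°) + j·sin(105.9°)) = -2.471 + j8.675 V
  V2 = 32.6·(cos(-45.0°) + j·sin(-45.0°)) = 23.05 - j23.05 V
Step 2 — Sum components: V_total = 20.58 - j14.38 V.
Step 3 — Convert to polar: |V_total| = 25.1 V, ∠V_total = -34.9°.

V_total = 25.1∠-34.9° V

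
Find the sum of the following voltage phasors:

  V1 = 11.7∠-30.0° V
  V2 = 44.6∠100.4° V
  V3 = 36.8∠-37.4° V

Step 1 — Convert each phasor to rectangular form:
  V1 = 11.7·(cos(-30.0°) + j·sin(-30.0°)) = 10.13 - j5.85 V
  V2 = 44.6·(cos(100.4°) + j·sin(100.4°)) = -8.051 + j43.87 V
  V3 = 36.8·(cos(-37.4°) + j·sin(-37.4°)) = 29.23 - j22.35 V
Step 2 — Sum components: V_total = 31.32 + j15.67 V.
Step 3 — Convert to polar: |V_total| = 35.02 V, ∠V_total = 26.6°.

V_total = 35.02∠26.6° V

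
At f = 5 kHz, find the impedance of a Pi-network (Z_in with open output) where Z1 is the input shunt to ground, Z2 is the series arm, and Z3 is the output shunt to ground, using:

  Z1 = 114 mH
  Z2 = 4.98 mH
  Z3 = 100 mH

Step 1 — Angular frequency: ω = 2π·f = 2π·5000 = 3.142e+04 rad/s.
Step 2 — Component impedances:
  Z1: Z = jωL = j·3.142e+04·0.114 = 0 + j3581 Ω
  Z2: Z = jωL = j·3.142e+04·0.00498 = 0 + j156.5 Ω
  Z3: Z = jωL = j·3.142e+04·0.1 = 0 + j3142 Ω
Step 3 — With open output, the series arm Z2 and the output shunt Z3 appear in series to ground: Z2 + Z3 = 0 + j3298 Ω.
Step 4 — Parallel with input shunt Z1: Z_in = Z1 || (Z2 + Z3) = 0 + j1717 Ω = 1717∠90.0° Ω.

Z = 0 + j1717 Ω = 1717∠90.0° Ω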